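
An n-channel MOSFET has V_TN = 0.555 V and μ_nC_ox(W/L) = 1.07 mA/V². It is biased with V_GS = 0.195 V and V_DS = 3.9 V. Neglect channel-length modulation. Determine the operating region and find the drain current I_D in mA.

V_GS = 0.195 V < V_TN = 0.555 V, so the transistor is in cutoff.

Cutoff; I_D = 0 mA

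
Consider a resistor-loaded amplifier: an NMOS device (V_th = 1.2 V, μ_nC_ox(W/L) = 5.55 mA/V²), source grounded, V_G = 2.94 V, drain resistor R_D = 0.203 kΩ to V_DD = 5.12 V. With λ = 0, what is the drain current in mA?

V_GS = V_G = 2.94 V, so V_ov = 2.94 − 1.2 = 1.74 V.
Assume saturation: I_D = ½ k_n V_ov² = 0.5 × 5.55 × 1.74² = 8.4 mA, giving V_DS = V_DD − I_D R_D = 5.12 − 8.4 × 0.203 = 3.41 V.
V_DS = 3.41 V ≥ V_ov = 1.74 V, confirming saturation.

I_D = 8.40 mA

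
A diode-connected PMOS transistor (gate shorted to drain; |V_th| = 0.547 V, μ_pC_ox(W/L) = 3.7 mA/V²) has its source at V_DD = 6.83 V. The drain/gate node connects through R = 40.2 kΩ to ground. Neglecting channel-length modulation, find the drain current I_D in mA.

I_D = 0.149 mA

With gate tied to drain, V_SG = V_SD ≥ V_SG − |V_th|, so the device is in saturation.
KCL at the drain: ½ k_p (V_SG − |V_th|)² = (V_DD − V_SG)/R.
Let x = V_SG − 0.547. Then 74.4 x² + x − 6.283 = 0, giving x = 0.284 V (positive root), so V_SG = 0.831 V.
I_D = (V_DD − V_SG)/R = (6.83 − 0.831) / 40.2 = 0.149 mA.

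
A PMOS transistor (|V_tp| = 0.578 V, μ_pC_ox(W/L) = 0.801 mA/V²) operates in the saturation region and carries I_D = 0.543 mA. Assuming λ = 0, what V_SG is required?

V_SG = 1.74 V

In saturation I_D = ½ k_p (V_SG − |V_tp|)², so V_SG − |V_tp| = √(2 I_D / k_p) = √(2 × 0.543 / 0.801) = 1.16 V.
V_SG = 0.578 + 1.16 = 1.74 V.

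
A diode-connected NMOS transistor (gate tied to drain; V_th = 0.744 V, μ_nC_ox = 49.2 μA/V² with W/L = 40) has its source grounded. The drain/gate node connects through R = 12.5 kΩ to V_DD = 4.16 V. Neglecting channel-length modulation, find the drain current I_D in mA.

I_D = 0.234 mA

With gate tied to drain, V_GS = V_DS ≥ V_GS − V_th, so the device is in saturation.
k_n = μ_nC_ox · (W/L) = 1.968 mA/V².
KCL at the drain: ½ k_n (V_GS − V_th)² = (V_DD − V_GS)/R.
Let x = V_GS − 0.744. Then 12.3 x² + x − 3.416 = 0, giving x = 0.488 V (positive root), so V_GS = 1.23 V.
I_D = (V_DD − V_GS)/R = (4.16 − 1.23) / 12.5 = 0.234 mA.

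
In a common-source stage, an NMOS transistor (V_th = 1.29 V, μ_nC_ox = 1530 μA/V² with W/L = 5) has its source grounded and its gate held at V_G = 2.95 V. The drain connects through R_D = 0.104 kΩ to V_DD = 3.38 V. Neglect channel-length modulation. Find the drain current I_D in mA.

V_GS = V_G = 2.95 V, so V_ov = 2.95 − 1.29 = 1.66 V.
k_n = μ_nC_ox · (W/L) = 7.65 mA/V².
Assume saturation: I_D = ½ k_n V_ov² = 0.5 × 7.65 × 1.66² = 10.5 mA, giving V_DS = V_DD − I_D R_D = 3.38 − 10.5 × 0.104 = 2.28 V.
V_DS = 2.28 V ≥ V_ov = 1.66 V, confirming saturation.

I_D = 10.5 mA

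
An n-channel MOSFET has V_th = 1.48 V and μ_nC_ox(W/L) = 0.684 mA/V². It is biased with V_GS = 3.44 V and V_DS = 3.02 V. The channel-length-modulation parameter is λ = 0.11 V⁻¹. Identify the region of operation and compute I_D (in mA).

V_ov = V_GS − V_th = 3.44 − 1.48 = 1.96 V.
Since V_DS = 3.02 V ≥ V_ov = 1.96 V, the device is in saturation.
I_D = ½ k_n V_ov² (1 + λ V_DS) = 0.5 × 0.684 × 1.96² × (1 + 0.11 × 3.02) = 1.75 mA.

Saturation; I_D = 1.75 mA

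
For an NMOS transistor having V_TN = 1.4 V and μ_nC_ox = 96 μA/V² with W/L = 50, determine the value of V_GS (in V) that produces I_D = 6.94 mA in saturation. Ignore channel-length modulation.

k_n = μ_nC_ox · (W/L) = 4.8 mA/V².
In saturation I_D = ½ k_n (V_GS − V_TN)², so V_GS − V_TN = √(2 I_D / k_n) = √(2 × 6.94 / 4.8) = 1.7 V.
V_GS = 1.4 + 1.7 = 3.1 V.

V_GS = 3.10 V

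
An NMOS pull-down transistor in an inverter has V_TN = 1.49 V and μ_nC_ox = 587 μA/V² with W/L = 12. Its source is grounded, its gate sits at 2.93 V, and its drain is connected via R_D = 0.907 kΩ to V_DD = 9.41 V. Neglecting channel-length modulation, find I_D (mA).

V_GS = V_G = 2.93 V, so V_ov = 2.93 − 1.49 = 1.44 V.
k_n = μ_nC_ox · (W/L) = 7.044 mA/V².
Assume saturation: I_D = ½ k_n V_ov² = 0.5 × 7.044 × 1.44² = 7.3 mA, giving V_DS = V_DD − I_D R_D = 9.41 − 7.3 × 0.907 = 2.79 V.
V_DS = 2.79 V ≥ V_ov = 1.44 V, confirming saturation.

I_D = 7.30 mA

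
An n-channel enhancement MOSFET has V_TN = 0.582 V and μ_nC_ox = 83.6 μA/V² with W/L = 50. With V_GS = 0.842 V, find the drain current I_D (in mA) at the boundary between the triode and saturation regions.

At the boundary V_DS = V_ov = V_GS − V_TN = 0.842 − 0.582 = 0.26 V.
k_n = μ_nC_ox · (W/L) = 4.18 mA/V².
I_D = ½ k_n V_ov² = 0.5 × 4.18 × 0.26² = 0.141 mA.

I_D = 0.141 mA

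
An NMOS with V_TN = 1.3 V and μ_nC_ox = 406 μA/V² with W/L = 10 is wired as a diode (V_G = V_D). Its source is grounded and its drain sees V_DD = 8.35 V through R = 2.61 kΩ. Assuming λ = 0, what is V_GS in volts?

With gate tied to drain, V_GS = V_DS ≥ V_GS − V_TN, so the device is in saturation.
k_n = μ_nC_ox · (W/L) = 4.06 mA/V².
KCL at the drain: ½ k_n (V_GS − V_TN)² = (V_DD − V_GS)/R.
Let x = V_GS − 1.3. Then 5.3 x² + x − 7.05 = 0, giving x = 1.06 V (positive root), so V_GS = 2.36 V.
I_D = (V_DD − V_GS)/R = (8.35 − 2.36) / 2.61 = 2.29 mA.

V_GS = 2.36 V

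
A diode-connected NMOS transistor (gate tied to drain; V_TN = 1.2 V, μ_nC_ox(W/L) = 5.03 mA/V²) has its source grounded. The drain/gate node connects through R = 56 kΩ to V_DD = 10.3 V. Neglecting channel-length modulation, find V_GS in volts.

V_GS = 1.45 V

With gate tied to drain, V_GS = V_DS ≥ V_GS − V_TN, so the device is in saturation.
KCL at the drain: ½ k_n (V_GS − V_TN)² = (V_DD − V_GS)/R.
Let x = V_GS − 1.2. Then 141 x² + x − 9.1 = 0, giving x = 0.251 V (positive root), so V_GS = 1.45 V.
I_D = (V_DD − V_GS)/R = (10.3 − 1.45) / 56 = 0.158 mA.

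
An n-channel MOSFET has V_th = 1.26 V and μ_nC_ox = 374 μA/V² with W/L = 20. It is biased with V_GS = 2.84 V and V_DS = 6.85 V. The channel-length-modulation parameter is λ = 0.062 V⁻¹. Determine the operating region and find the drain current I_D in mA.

Saturation; I_D = 13.3 mA

k_n = μ_nC_ox · (W/L) = 7.48 mA/V².
V_ov = V_GS − V_th = 2.84 − 1.26 = 1.58 V.
Since V_DS = 6.85 V ≥ V_ov = 1.58 V, the device is in saturation.
I_D = ½ k_n V_ov² (1 + λ V_DS) = 0.5 × 7.48 × 1.58² × (1 + 0.062 × 6.85) = 13.3 mA.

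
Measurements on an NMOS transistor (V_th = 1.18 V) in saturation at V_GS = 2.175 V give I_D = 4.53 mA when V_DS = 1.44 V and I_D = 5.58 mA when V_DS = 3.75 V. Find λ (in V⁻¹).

With V_GS fixed, I_D ∝ (1 + λ V_DS) in saturation, so I_D2/I_D1 = (1 + λ V_DS2)/(1 + λ V_DS1).
5.58/4.53 = 1.232 = (1 + 3.75 λ)/(1 + 1.44 λ).
Solving: λ (I_D1 V_DS2 − I_D2 V_DS1) = I_D2 − I_D1, so λ = (5.58 − 4.53) / (4.53 × 3.75 − 5.58 × 1.44) = 1.05 / 8.95 = 0.117 V⁻¹.

λ = 0.117 V⁻¹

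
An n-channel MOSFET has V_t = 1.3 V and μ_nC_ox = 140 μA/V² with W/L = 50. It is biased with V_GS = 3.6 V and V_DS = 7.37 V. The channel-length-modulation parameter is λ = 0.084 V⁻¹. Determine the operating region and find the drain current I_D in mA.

k_n = μ_nC_ox · (W/L) = 7 mA/V².
V_ov = V_GS − V_t = 3.6 − 1.3 = 2.3 V.
Since V_DS = 7.37 V ≥ V_ov = 2.3 V, the device is in saturation.
I_D = ½ k_n V_ov² (1 + λ V_DS) = 0.5 × 7 × 2.3² × (1 + 0.084 × 7.37) = 30 mA.

Saturation; I_D = 30.0 mA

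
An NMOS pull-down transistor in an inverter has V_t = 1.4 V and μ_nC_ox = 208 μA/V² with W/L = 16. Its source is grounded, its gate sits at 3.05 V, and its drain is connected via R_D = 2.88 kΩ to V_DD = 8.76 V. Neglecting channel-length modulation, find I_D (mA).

V_GS = V_G = 3.05 V, so V_ov = 3.05 − 1.4 = 1.65 V.
k_n = μ_nC_ox · (W/L) = 3.328 mA/V².
Assume saturation: I_D = ½ k_n V_ov² = 0.5 × 3.328 × 1.65² = 4.53 mA, giving V_DS = V_DD − I_D R_D = 8.76 − 4.53 × 2.88 = -4.29 V.
But -4.29 V < V_ov = 1.65 V, so the device is actually in triode.
In triode I_D = k_n[V_ov V_DS − ½ V_DS²] and I_D = (V_DD − V_DS)/R_D. Equating: 4.79 V_DS² − 16.81 V_DS + 8.76 = 0, giving V_DS = 0.636 V (the root below V_ov).
I_D = (8.76 − 0.636) / 2.88 = 2.82 mA.

I_D = 2.82 mA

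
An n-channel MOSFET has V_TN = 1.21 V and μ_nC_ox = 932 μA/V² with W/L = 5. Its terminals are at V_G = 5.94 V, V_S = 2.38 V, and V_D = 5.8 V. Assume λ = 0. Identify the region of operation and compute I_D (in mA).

Saturation; I_D = 12.9 mA

V_GS = V_G − V_S = 5.94 − 2.38 = 3.56 V; V_DS = V_D − V_S = 5.8 − 2.38 = 3.42 V.
k_n = μ_nC_ox · (W/L) = 4.66 mA/V².
V_ov = V_GS − V_TN = 3.56 − 1.21 = 2.35 V.
Since V_DS = 3.42 V ≥ V_ov = 2.35 V, the device is in saturation.
I_D = ½ k_n V_ov² = 0.5 × 4.66 × 2.35² = 12.9 mA.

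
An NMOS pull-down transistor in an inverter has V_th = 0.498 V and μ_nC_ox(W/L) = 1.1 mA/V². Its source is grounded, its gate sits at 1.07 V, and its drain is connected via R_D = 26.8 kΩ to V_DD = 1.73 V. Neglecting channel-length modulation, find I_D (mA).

V_GS = V_G = 1.07 V, so V_ov = 1.07 − 0.498 = 0.572 V.
Assume saturation: I_D = ½ k_n V_ov² = 0.5 × 1.1 × 0.572² = 0.18 mA, giving V_DS = V_DD − I_D R_D = 1.73 − 0.18 × 26.8 = -3.09 V.
But -3.09 V < V_ov = 0.572 V, so the device is actually in triode.
In triode I_D = k_n[V_ov V_DS − ½ V_DS²] and I_D = (V_DD − V_DS)/R_D. Equating: 14.7 V_DS² − 17.86 V_DS + 1.73 = 0, giving V_DS = 0.106 V (the root below V_ov).
I_D = (1.73 − 0.106) / 26.8 = 0.0606 mA.

I_D = 0.0606 mA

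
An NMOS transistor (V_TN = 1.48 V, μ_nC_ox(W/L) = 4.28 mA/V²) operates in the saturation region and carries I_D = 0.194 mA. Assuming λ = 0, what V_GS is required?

In saturation I_D = ½ k_n (V_GS − V_TN)², so V_GS − V_TN = √(2 I_D / k_n) = √(2 × 0.194 / 4.28) = 0.301 V.
V_GS = 1.48 + 0.301 = 1.78 V.

V_GS = 1.78 V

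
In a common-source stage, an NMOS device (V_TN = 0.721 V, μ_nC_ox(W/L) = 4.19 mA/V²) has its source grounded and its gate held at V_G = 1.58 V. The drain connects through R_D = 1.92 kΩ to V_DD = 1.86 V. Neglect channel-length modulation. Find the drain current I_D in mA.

V_GS = V_G = 1.58 V, so V_ov = 1.58 − 0.721 = 0.859 V.
Assume saturation: I_D = ½ k_n V_ov² = 0.5 × 4.19 × 0.859² = 1.55 mA, giving V_DS = V_DD − I_D R_D = 1.86 − 1.55 × 1.92 = -1.11 V.
But -1.11 V < V_ov = 0.859 V, so the device is actually in triode.
In triode I_D = k_n[V_ov V_DS − ½ V_DS²] and I_D = (V_DD − V_DS)/R_D. Equating: 4.02 V_DS² − 7.91 V_DS + 1.86 = 0, giving V_DS = 0.273 V (the root below V_ov).
I_D = (1.86 − 0.273) / 1.92 = 0.827 mA.

I_D = 0.827 mA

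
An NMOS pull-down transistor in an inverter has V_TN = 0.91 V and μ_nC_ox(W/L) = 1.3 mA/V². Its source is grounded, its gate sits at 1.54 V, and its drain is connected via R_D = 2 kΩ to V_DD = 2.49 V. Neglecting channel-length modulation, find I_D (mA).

V_GS = V_G = 1.54 V, so V_ov = 1.54 − 0.91 = 0.63 V.
Assume saturation: I_D = ½ k_n V_ov² = 0.5 × 1.3 × 0.63² = 0.258 mA, giving V_DS = V_DD − I_D R_D = 2.49 − 0.258 × 2 = 1.97 V.
V_DS = 1.97 V ≥ V_ov = 0.63 V, confirming saturation.

I_D = 0.258 mA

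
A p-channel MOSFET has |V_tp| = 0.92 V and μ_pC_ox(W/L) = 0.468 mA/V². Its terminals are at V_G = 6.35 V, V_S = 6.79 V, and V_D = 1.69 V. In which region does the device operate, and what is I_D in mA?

Cutoff; I_D = 0 mA

V_SG = V_S − V_G = 6.79 − 6.35 = 0.44 V; V_SD = V_S − V_D = 6.79 − 1.69 = 5.1 V.
V_SG = 0.44 V < |V_tp| = 0.92 V, so the transistor is in cutoff.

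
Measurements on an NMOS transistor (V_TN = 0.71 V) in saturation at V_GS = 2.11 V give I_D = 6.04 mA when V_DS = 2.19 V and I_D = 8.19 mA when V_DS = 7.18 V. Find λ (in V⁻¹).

λ = 0.0845 V⁻¹

With V_GS fixed, I_D ∝ (1 + λ V_DS) in saturation, so I_D2/I_D1 = (1 + λ V_DS2)/(1 + λ V_DS1).
8.19/6.04 = 1.356 = (1 + 7.18 λ)/(1 + 2.19 λ).
Solving: λ (I_D1 V_DS2 − I_D2 V_DS1) = I_D2 − I_D1, so λ = (8.19 − 6.04) / (6.04 × 7.18 − 8.19 × 2.19) = 2.15 / 25.4 = 0.0845 V⁻¹.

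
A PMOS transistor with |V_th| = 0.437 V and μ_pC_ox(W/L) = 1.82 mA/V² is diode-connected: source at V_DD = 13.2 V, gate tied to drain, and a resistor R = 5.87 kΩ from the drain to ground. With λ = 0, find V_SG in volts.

V_SG = 1.89 V

With gate tied to drain, V_SG = V_SD ≥ V_SG − |V_th|, so the device is in saturation.
KCL at the drain: ½ k_p (V_SG − |V_th|)² = (V_DD − V_SG)/R.
Let x = V_SG − 0.437. Then 5.34 x² + x − 12.76 = 0, giving x = 1.45 V (positive root), so V_SG = 1.89 V.
I_D = (V_DD − V_SG)/R = (13.2 − 1.89) / 5.87 = 1.93 mA.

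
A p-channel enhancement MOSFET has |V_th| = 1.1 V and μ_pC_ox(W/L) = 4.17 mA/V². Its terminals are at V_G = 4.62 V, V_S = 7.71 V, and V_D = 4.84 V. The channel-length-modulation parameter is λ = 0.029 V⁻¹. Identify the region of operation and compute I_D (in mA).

V_SG = V_S − V_G = 7.71 − 4.62 = 3.09 V; V_SD = V_S − V_D = 7.71 − 4.84 = 2.87 V.
V_ov = V_SG − |V_th| = 3.09 − 1.1 = 1.99 V.
Since V_SD = 2.87 V ≥ V_ov = 1.99 V, the device is in saturation.
I_D = ½ k_p V_ov² (1 + λ V_SD) = 0.5 × 4.17 × 1.99² × (1 + 0.029 × 2.87) = 8.94 mA.

Saturation; I_D = 8.94 mA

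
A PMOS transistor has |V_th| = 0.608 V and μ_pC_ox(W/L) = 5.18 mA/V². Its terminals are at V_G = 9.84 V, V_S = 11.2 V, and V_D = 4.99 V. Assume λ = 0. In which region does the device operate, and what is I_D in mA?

V_SG = V_S − V_G = 11.2 − 9.84 = 1.36 V; V_SD = V_S − V_D = 11.2 − 4.99 = 6.21 V.
V_ov = V_SG − |V_th| = 1.36 − 0.608 = 0.752 V.
Since V_SD = 6.21 V ≥ V_ov = 0.752 V, the device is in saturation.
I_D = ½ k_p V_ov² = 0.5 × 5.18 × 0.752² = 1.46 mA.

Saturation; I_D = 1.46 mA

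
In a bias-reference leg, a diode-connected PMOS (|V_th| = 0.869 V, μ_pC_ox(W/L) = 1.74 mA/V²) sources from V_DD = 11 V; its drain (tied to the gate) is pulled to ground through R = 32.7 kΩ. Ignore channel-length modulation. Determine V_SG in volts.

With gate tied to drain, V_SG = V_SD ≥ V_SG − |V_th|, so the device is in saturation.
KCL at the drain: ½ k_p (V_SG − |V_th|)² = (V_DD − V_SG)/R.
Let x = V_SG − 0.869. Then 28.4 x² + x − 10.13 = 0, giving x = 0.579 V (positive root), so V_SG = 1.45 V.
I_D = (V_DD − V_SG)/R = (11 − 1.45) / 32.7 = 0.292 mA.

V_SG = 1.45 V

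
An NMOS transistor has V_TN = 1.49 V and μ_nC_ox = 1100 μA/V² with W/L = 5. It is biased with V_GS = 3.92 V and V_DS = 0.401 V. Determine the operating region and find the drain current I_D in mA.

Triode; I_D = 4.92 mA

k_n = μ_nC_ox · (W/L) = 5.5 mA/V².
V_ov = V_GS − V_TN = 3.92 − 1.49 = 2.43 V.
Since V_DS = 0.401 V < V_ov = 2.43 V, the device is in the triode region.
I_D = k_n [V_ov · V_DS − ½ V_DS²] = 5.5 × [2.43 × 0.401 − 0.5 × 0.401²] = 4.92 mA.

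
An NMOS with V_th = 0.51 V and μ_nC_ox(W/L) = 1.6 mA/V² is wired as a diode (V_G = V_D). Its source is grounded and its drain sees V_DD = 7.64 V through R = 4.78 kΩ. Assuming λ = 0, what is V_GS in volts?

With gate tied to drain, V_GS = V_DS ≥ V_GS − V_th, so the device is in saturation.
KCL at the drain: ½ k_n (V_GS − V_th)² = (V_DD − V_GS)/R.
Let x = V_GS − 0.51. Then 3.82 x² + x − 7.13 = 0, giving x = 1.24 V (positive root), so V_GS = 1.75 V.
I_D = (V_DD − V_GS)/R = (7.64 − 1.75) / 4.78 = 1.23 mA.

V_GS = 1.75 V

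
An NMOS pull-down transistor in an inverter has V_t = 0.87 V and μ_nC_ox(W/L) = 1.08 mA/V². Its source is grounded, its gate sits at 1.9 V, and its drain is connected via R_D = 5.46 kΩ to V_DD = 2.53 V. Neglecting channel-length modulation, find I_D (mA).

V_GS = V_G = 1.9 V, so V_ov = 1.9 − 0.87 = 1.03 V.
Assume saturation: I_D = ½ k_n V_ov² = 0.5 × 1.08 × 1.03² = 0.573 mA, giving V_DS = V_DD − I_D R_D = 2.53 − 0.573 × 5.46 = -0.598 V.
But -0.598 V < V_ov = 1.03 V, so the device is actually in triode.
In triode I_D = k_n[V_ov V_DS − ½ V_DS²] and I_D = (V_DD − V_DS)/R_D. Equating: 2.95 V_DS² − 7.074 V_DS + 2.53 = 0, giving V_DS = 0.437 V (the root below V_ov).
I_D = (2.53 − 0.437) / 5.46 = 0.383 mA.

I_D = 0.383 mA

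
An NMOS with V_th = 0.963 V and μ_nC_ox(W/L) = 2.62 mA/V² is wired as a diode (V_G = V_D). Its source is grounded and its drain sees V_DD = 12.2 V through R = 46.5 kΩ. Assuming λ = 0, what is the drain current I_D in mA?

I_D = 0.233 mA

With gate tied to drain, V_GS = V_DS ≥ V_GS − V_th, so the device is in saturation.
KCL at the drain: ½ k_n (V_GS − V_th)² = (V_DD − V_GS)/R.
Let x = V_GS − 0.963. Then 60.9 x² + x − 11.24 = 0, giving x = 0.421 V (positive root), so V_GS = 1.38 V.
I_D = (V_DD − V_GS)/R = (12.2 − 1.38) / 46.5 = 0.233 mA.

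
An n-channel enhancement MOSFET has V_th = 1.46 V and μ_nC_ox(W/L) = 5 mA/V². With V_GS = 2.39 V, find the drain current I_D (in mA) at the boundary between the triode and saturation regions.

I_D = 2.16 mA

At the boundary V_DS = V_ov = V_GS − V_th = 2.39 − 1.46 = 0.93 V.
I_D = ½ k_n V_ov² = 0.5 × 5 × 0.93² = 2.16 mA.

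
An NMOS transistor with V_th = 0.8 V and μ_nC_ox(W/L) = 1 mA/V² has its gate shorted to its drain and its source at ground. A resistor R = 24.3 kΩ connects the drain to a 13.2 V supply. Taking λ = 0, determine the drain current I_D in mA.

With gate tied to drain, V_GS = V_DS ≥ V_GS − V_th, so the device is in saturation.
KCL at the drain: ½ k_n (V_GS − V_th)² = (V_DD − V_GS)/R.
Let x = V_GS − 0.8. Then 12.2 x² + x − 12.4 = 0, giving x = 0.97 V (positive root), so V_GS = 1.77 V.
I_D = (V_DD − V_GS)/R = (13.2 − 1.77) / 24.3 = 0.47 mA.

I_D = 0.470 mA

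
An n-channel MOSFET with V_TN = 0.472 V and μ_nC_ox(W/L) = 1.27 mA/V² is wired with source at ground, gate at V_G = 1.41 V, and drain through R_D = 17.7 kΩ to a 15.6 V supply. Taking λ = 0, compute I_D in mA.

V_GS = V_G = 1.41 V, so V_ov = 1.41 − 0.472 = 0.938 V.
Assume saturation: I_D = ½ k_n V_ov² = 0.5 × 1.27 × 0.938² = 0.559 mA, giving V_DS = V_DD − I_D R_D = 15.6 − 0.559 × 17.7 = 5.71 V.
V_DS = 5.71 V ≥ V_ov = 0.938 V, confirming saturation.

I_D = 0.559 mA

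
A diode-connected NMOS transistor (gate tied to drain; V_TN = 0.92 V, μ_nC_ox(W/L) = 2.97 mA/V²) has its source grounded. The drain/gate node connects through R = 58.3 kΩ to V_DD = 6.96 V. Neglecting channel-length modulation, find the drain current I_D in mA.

I_D = 0.0992 mA

With gate tied to drain, V_GS = V_DS ≥ V_GS − V_TN, so the device is in saturation.
KCL at the drain: ½ k_n (V_GS − V_TN)² = (V_DD − V_GS)/R.
Let x = V_GS − 0.92. Then 86.6 x² + x − 6.04 = 0, giving x = 0.258 V (positive root), so V_GS = 1.18 V.
I_D = (V_DD − V_GS)/R = (6.96 − 1.18) / 58.3 = 0.0992 mA.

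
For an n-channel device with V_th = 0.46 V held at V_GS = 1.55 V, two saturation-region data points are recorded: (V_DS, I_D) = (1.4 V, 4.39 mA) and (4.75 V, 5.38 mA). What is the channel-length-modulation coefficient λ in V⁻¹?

λ = 0.0743 V⁻¹

With V_GS fixed, I_D ∝ (1 + λ V_DS) in saturation, so I_D2/I_D1 = (1 + λ V_DS2)/(1 + λ V_DS1).
5.38/4.39 = 1.226 = (1 + 4.75 λ)/(1 + 1.4 λ).
Solving: λ (I_D1 V_DS2 − I_D2 V_DS1) = I_D2 − I_D1, so λ = (5.38 − 4.39) / (4.39 × 4.75 − 5.38 × 1.4) = 0.99 / 13.3 = 0.0743 V⁻¹.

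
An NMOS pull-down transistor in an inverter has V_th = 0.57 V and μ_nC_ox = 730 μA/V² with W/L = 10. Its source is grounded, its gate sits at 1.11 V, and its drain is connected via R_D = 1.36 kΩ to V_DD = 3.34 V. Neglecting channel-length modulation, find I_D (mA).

I_D = 1.06 mA

V_GS = V_G = 1.11 V, so V_ov = 1.11 − 0.57 = 0.54 V.
k_n = μ_nC_ox · (W/L) = 7.3 mA/V².
Assume saturation: I_D = ½ k_n V_ov² = 0.5 × 7.3 × 0.54² = 1.06 mA, giving V_DS = V_DD − I_D R_D = 3.34 − 1.06 × 1.36 = 1.89 V.
V_DS = 1.89 V ≥ V_ov = 0.54 V, confirming saturation.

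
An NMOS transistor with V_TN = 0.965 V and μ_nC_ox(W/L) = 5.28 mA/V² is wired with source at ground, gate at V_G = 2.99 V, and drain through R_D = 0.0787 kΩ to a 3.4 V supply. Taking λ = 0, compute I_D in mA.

V_GS = V_G = 2.99 V, so V_ov = 2.99 − 0.965 = 2.03 V.
Assume saturation: I_D = ½ k_n V_ov² = 0.5 × 5.28 × 2.03² = 10.8 mA, giving V_DS = V_DD − I_D R_D = 3.4 − 10.8 × 0.0787 = 2.55 V.
V_DS = 2.55 V ≥ V_ov = 2.03 V, confirming saturation.

I_D = 10.8 mA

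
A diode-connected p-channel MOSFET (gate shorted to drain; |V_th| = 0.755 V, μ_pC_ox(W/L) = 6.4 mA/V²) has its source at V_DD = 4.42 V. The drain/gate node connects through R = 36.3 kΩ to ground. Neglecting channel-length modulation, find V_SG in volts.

V_SG = 0.928 V

With gate tied to drain, V_SG = V_SD ≥ V_SG − |V_th|, so the device is in saturation.
KCL at the drain: ½ k_p (V_SG − |V_th|)² = (V_DD − V_SG)/R.
Let x = V_SG − 0.755. Then 116 x² + x − 3.665 = 0, giving x = 0.173 V (positive root), so V_SG = 0.928 V.
I_D = (V_DD − V_SG)/R = (4.42 − 0.928) / 36.3 = 0.0962 mA.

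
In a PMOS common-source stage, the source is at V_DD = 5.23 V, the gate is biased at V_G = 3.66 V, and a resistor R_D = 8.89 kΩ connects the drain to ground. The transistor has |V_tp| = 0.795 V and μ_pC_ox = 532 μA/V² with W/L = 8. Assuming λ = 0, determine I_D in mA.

V_SG = V_DD − V_G = 5.23 − 3.66 = 1.57 V, so V_ov = 1.57 − 0.795 = 0.775 V.
k_p = μ_pC_ox · (W/L) = 4.256 mA/V².
Assume saturation: I_D = ½ k_p V_ov² = 0.5 × 4.256 × 0.775² = 1.28 mA, giving V_SD = V_DD − I_D R_D = 5.23 − 1.28 × 8.89 = -6.13 V.
But -6.13 V < V_ov = 0.775 V, so the device is actually in triode.
In triode I_D = k_p[V_ov V_SD − ½ V_SD²] and I_D = (V_DD − V_SD)/R_D. Equating: 18.9 V_SD² − 30.32 V_SD + 5.23 = 0, giving V_SD = 0.197 V (the root below V_ov).
I_D = (5.23 − 0.197) / 8.89 = 0.566 mA.

I_D = 0.566 mA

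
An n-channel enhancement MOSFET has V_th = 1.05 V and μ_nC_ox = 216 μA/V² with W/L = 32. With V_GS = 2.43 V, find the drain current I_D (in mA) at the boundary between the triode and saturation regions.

I_D = 6.58 mA

At the boundary V_DS = V_ov = V_GS − V_th = 2.43 − 1.05 = 1.38 V.
k_n = μ_nC_ox · (W/L) = 6.912 mA/V².
I_D = ½ k_n V_ov² = 0.5 × 6.912 × 1.38² = 6.58 mA.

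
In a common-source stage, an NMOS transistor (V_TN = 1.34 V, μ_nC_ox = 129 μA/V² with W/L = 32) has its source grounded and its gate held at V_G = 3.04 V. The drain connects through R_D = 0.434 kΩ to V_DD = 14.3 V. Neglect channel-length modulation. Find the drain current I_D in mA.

I_D = 5.96 mA

V_GS = V_G = 3.04 V, so V_ov = 3.04 − 1.34 = 1.7 V.
k_n = μ_nC_ox · (W/L) = 4.128 mA/V².
Assume saturation: I_D = ½ k_n V_ov² = 0.5 × 4.128 × 1.7² = 5.96 mA, giving V_DS = V_DD − I_D R_D = 14.3 − 5.96 × 0.434 = 11.7 V.
V_DS = 11.7 V ≥ V_ov = 1.7 V, confirming saturation.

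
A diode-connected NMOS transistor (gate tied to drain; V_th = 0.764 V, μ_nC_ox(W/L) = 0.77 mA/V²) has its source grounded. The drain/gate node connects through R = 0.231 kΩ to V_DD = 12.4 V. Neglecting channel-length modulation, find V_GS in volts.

V_GS = 7.89 V

With gate tied to drain, V_GS = V_DS ≥ V_GS − V_th, so the device is in saturation.
KCL at the drain: ½ k_n (V_GS − V_th)² = (V_DD − V_GS)/R.
Let x = V_GS − 0.764. Then 0.0889 x² + x − 11.64 = 0, giving x = 7.12 V (positive root), so V_GS = 7.89 V.
I_D = (V_DD − V_GS)/R = (12.4 − 7.89) / 0.231 = 19.5 mA.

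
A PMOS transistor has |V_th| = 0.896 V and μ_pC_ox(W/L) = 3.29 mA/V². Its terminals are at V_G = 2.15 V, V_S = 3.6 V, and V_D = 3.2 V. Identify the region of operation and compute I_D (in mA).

V_SG = V_S − V_G = 3.6 − 2.15 = 1.45 V; V_SD = V_S − V_D = 3.6 − 3.2 = 0.4 V.
V_ov = V_SG − |V_th| = 1.45 − 0.896 = 0.554 V.
Since V_SD = 0.4 V < V_ov = 0.554 V, the device is in the triode region.
I_D = k_p [V_ov · V_SD − ½ V_SD²] = 3.29 × [0.554 × 0.4 − 0.5 × 0.4²] = 0.466 mA.

Triode; I_D = 0.466 mA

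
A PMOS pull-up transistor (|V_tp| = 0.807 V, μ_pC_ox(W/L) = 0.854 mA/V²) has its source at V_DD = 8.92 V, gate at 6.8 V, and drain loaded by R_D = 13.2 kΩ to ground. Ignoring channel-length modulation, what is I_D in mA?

V_SG = V_DD − V_G = 8.92 − 6.8 = 2.12 V, so V_ov = 2.12 − 0.807 = 1.31 V.
Assume saturation: I_D = ½ k_p V_ov² = 0.5 × 0.854 × 1.31² = 0.736 mA, giving V_SD = V_DD − I_D R_D = 8.92 − 0.736 × 13.2 = -0.797 V.
But -0.797 V < V_ov = 1.31 V, so the device is actually in triode.
In triode I_D = k_p[V_ov V_SD − ½ V_SD²] and I_D = (V_DD − V_SD)/R_D. Equating: 5.64 V_SD² − 15.8 V_SD + 8.92 = 0, giving V_SD = 0.783 V (the root below V_ov).
I_D = (8.92 − 0.783) / 13.2 = 0.616 mA.

I_D = 0.616 mA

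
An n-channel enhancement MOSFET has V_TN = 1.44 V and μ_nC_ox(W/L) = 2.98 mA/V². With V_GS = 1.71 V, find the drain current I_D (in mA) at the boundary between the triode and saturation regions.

I_D = 0.109 mA

At the boundary V_DS = V_ov = V_GS − V_TN = 1.71 − 1.44 = 0.27 V.
I_D = ½ k_n V_ov² = 0.5 × 2.98 × 0.27² = 0.109 mA.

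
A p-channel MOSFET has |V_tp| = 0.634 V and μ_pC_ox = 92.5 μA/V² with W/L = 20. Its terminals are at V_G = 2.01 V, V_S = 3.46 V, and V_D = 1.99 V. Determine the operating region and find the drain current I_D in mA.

V_SG = V_S − V_G = 3.46 − 2.01 = 1.45 V; V_SD = V_S − V_D = 3.46 − 1.99 = 1.47 V.
k_p = μ_pC_ox · (W/L) = 1.85 mA/V².
V_ov = V_SG − |V_tp| = 1.45 − 0.634 = 0.816 V.
Since V_SD = 1.47 V ≥ V_ov = 0.816 V, the device is in saturation.
I_D = ½ k_p V_ov² = 0.5 × 1.85 × 0.816² = 0.616 mA.

Saturation; I_D = 0.616 mA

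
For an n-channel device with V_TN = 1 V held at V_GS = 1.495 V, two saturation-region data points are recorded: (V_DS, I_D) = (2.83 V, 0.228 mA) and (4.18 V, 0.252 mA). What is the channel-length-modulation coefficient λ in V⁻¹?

With V_GS fixed, I_D ∝ (1 + λ V_DS) in saturation, so I_D2/I_D1 = (1 + λ V_DS2)/(1 + λ V_DS1).
0.252/0.228 = 1.105 = (1 + 4.18 λ)/(1 + 2.83 λ).
Solving: λ (I_D1 V_DS2 − I_D2 V_DS1) = I_D2 − I_D1, so λ = (0.252 − 0.228) / (0.228 × 4.18 − 0.252 × 2.83) = 0.024 / 0.24 = 0.1 V⁻¹.

λ = 0.100 V⁻¹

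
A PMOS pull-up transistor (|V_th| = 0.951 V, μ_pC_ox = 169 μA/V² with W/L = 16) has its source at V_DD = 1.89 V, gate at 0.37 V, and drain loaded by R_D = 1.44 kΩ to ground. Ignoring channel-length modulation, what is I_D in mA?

I_D = 0.438 mA

V_SG = V_DD − V_G = 1.89 − 0.37 = 1.52 V, so V_ov = 1.52 − 0.951 = 0.569 V.
k_p = μ_pC_ox · (W/L) = 2.704 mA/V².
Assume saturation: I_D = ½ k_p V_ov² = 0.5 × 2.704 × 0.569² = 0.438 mA, giving V_SD = V_DD − I_D R_D = 1.89 − 0.438 × 1.44 = 1.26 V.
V_SD = 1.26 V ≥ V_ov = 0.569 V, confirming saturation.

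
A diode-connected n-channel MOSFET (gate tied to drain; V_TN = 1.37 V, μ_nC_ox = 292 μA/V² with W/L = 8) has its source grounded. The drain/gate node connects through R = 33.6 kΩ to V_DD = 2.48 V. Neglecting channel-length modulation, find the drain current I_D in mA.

With gate tied to drain, V_GS = V_DS ≥ V_GS − V_TN, so the device is in saturation.
k_n = μ_nC_ox · (W/L) = 2.336 mA/V².
KCL at the drain: ½ k_n (V_GS − V_TN)² = (V_DD − V_GS)/R.
Let x = V_GS − 1.37. Then 39.2 x² + x − 1.11 = 0, giving x = 0.156 V (positive root), so V_GS = 1.53 V.
I_D = (V_DD − V_GS)/R = (2.48 − 1.53) / 33.6 = 0.0284 mA.

I_D = 0.0284 mA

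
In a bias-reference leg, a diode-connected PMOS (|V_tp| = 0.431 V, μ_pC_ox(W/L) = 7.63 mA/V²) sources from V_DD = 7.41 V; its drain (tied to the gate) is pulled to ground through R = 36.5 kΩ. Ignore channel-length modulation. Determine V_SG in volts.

With gate tied to drain, V_SG = V_SD ≥ V_SG − |V_tp|, so the device is in saturation.
KCL at the drain: ½ k_p (V_SG − |V_tp|)² = (V_DD − V_SG)/R.
Let x = V_SG − 0.431. Then 139 x² + x − 6.979 = 0, giving x = 0.22 V (positive root), so V_SG = 0.651 V.
I_D = (V_DD − V_SG)/R = (7.41 − 0.651) / 36.5 = 0.185 mA.

V_SG = 0.651 V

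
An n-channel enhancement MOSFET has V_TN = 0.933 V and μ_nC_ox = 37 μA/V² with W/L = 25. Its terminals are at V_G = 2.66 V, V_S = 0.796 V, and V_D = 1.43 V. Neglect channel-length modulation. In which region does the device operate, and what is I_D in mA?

V_GS = V_G − V_S = 2.66 − 0.796 = 1.86 V; V_DS = V_D − V_S = 1.43 − 0.796 = 0.634 V.
k_n = μ_nC_ox · (W/L) = 0.925 mA/V².
V_ov = V_GS − V_TN = 1.86 − 0.933 = 0.931 V.
Since V_DS = 0.634 V < V_ov = 0.931 V, the device is in the triode region.
I_D = k_n [V_ov · V_DS − ½ V_DS²] = 0.925 × [0.931 × 0.634 − 0.5 × 0.634²] = 0.36 mA.

Triode; I_D = 0.360 mA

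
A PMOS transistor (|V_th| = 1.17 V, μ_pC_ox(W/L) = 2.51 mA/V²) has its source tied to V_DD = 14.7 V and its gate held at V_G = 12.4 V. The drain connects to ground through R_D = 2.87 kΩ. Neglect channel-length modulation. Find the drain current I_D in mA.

V_SG = V_DD − V_G = 14.7 − 12.4 = 2.3 V, so V_ov = 2.3 − 1.17 = 1.13 V.
Assume saturation: I_D = ½ k_p V_ov² = 0.5 × 2.51 × 1.13² = 1.6 mA, giving V_SD = V_DD − I_D R_D = 14.7 − 1.6 × 2.87 = 10.1 V.
V_SD = 10.1 V ≥ V_ov = 1.13 V, confirming saturation.

I_D = 1.60 mA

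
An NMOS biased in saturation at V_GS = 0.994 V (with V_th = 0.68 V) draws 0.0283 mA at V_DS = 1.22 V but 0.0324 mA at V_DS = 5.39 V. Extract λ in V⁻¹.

λ = 0.0363 V⁻¹

With V_GS fixed, I_D ∝ (1 + λ V_DS) in saturation, so I_D2/I_D1 = (1 + λ V_DS2)/(1 + λ V_DS1).
0.0324/0.0283 = 1.145 = (1 + 5.39 λ)/(1 + 1.22 λ).
Solving: λ (I_D1 V_DS2 − I_D2 V_DS1) = I_D2 − I_D1, so λ = (0.0324 − 0.0283) / (0.0283 × 5.39 − 0.0324 × 1.22) = 0.0041 / 0.113 = 0.0363 V⁻¹.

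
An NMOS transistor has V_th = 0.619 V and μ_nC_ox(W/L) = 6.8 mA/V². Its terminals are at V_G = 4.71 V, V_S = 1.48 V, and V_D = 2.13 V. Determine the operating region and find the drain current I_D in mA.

V_GS = V_G − V_S = 4.71 − 1.48 = 3.23 V; V_DS = V_D − V_S = 2.13 − 1.48 = 0.65 V.
V_ov = V_GS − V_th = 3.23 − 0.619 = 2.61 V.
Since V_DS = 0.65 V < V_ov = 2.61 V, the device is in the triode region.
I_D = k_n [V_ov · V_DS − ½ V_DS²] = 6.8 × [2.61 × 0.65 − 0.5 × 0.65²] = 10.1 mA.

Triode; I_D = 10.1 mA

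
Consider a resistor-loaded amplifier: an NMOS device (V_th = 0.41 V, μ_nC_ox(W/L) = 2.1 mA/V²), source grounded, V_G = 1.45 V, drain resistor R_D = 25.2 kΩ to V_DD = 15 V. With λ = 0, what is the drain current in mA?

V_GS = V_G = 1.45 V, so V_ov = 1.45 − 0.41 = 1.04 V.
Assume saturation: I_D = ½ k_n V_ov² = 0.5 × 2.1 × 1.04² = 1.14 mA, giving V_DS = V_DD − I_D R_D = 15 − 1.14 × 25.2 = -13.6 V.
But -13.6 V < V_ov = 1.04 V, so the device is actually in triode.
In triode I_D = k_n[V_ov V_DS − ½ V_DS²] and I_D = (V_DD − V_DS)/R_D. Equating: 26.5 V_DS² − 56.04 V_DS + 15 = 0, giving V_DS = 0.314 V (the root below V_ov).
I_D = (15 − 0.314) / 25.2 = 0.583 mA.

I_D = 0.583 mA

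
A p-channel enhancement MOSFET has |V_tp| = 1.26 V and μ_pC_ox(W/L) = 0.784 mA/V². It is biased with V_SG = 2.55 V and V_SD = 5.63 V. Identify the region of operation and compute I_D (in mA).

V_ov = V_SG − |V_tp| = 2.55 − 1.26 = 1.29 V.
Since V_SD = 5.63 V ≥ V_ov = 1.29 V, the device is in saturation.
I_D = ½ k_p V_ov² = 0.5 × 0.784 × 1.29² = 0.652 mA.

Saturation; I_D = 0.652 mA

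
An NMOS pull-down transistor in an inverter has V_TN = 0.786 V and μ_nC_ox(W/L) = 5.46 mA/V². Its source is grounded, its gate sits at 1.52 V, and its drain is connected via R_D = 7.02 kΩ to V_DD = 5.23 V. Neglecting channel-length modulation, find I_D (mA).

I_D = 0.715 mA

V_GS = V_G = 1.52 V, so V_ov = 1.52 − 0.786 = 0.734 V.
Assume saturation: I_D = ½ k_n V_ov² = 0.5 × 5.46 × 0.734² = 1.47 mA, giving V_DS = V_DD − I_D R_D = 5.23 − 1.47 × 7.02 = -5.1 V.
But -5.1 V < V_ov = 0.734 V, so the device is actually in triode.
In triode I_D = k_n[V_ov V_DS − ½ V_DS²] and I_D = (V_DD − V_DS)/R_D. Equating: 19.2 V_DS² − 29.13 V_DS + 5.23 = 0, giving V_DS = 0.208 V (the root below V_ov).
I_D = (5.23 − 0.208) / 7.02 = 0.715 mA.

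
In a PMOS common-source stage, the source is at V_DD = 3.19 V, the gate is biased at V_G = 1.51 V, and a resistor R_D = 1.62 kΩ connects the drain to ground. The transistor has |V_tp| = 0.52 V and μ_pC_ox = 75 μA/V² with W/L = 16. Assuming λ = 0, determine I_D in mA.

I_D = 0.807 mA

V_SG = V_DD − V_G = 3.19 − 1.51 = 1.68 V, so V_ov = 1.68 − 0.52 = 1.16 V.
k_p = μ_pC_ox · (W/L) = 1.2 mA/V².
Assume saturation: I_D = ½ k_p V_ov² = 0.5 × 1.2 × 1.16² = 0.807 mA, giving V_SD = V_DD − I_D R_D = 3.19 − 0.807 × 1.62 = 1.88 V.
V_SD = 1.88 V ≥ V_ov = 1.16 V, confirming saturation.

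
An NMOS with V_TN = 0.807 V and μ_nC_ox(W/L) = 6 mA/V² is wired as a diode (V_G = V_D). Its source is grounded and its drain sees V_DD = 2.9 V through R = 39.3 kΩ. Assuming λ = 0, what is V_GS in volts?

With gate tied to drain, V_GS = V_DS ≥ V_GS − V_TN, so the device is in saturation.
KCL at the drain: ½ k_n (V_GS − V_TN)² = (V_DD − V_GS)/R.
Let x = V_GS − 0.807. Then 118 x² + x − 2.093 = 0, giving x = 0.129 V (positive root), so V_GS = 0.936 V.
I_D = (V_DD − V_GS)/R = (2.9 − 0.936) / 39.3 = 0.05 mA.

V_GS = 0.936 V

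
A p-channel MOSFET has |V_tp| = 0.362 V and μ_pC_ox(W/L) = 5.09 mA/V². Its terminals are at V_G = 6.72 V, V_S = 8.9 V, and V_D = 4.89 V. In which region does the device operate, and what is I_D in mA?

V_SG = V_S − V_G = 8.9 − 6.72 = 2.18 V; V_SD = V_S − V_D = 8.9 − 4.89 = 4.01 V.
V_ov = V_SG − |V_tp| = 2.18 − 0.362 = 1.82 V.
Since V_SD = 4.01 V ≥ V_ov = 1.82 V, the device is in saturation.
I_D = ½ k_p V_ov² = 0.5 × 5.09 × 1.82² = 8.41 mA.

Saturation; I_D = 8.41 mA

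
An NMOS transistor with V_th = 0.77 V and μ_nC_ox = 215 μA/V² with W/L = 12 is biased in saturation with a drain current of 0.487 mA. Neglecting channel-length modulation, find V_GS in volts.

V_GS = 1.38 V

k_n = μ_nC_ox · (W/L) = 2.58 mA/V².
In saturation I_D = ½ k_n (V_GS − V_th)², so V_GS − V_th = √(2 I_D / k_n) = √(2 × 0.487 / 2.58) = 0.614 V.
V_GS = 0.77 + 0.614 = 1.38 V.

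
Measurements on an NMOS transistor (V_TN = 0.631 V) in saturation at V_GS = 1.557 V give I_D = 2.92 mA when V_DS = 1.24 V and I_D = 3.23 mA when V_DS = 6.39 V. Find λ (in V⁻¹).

λ = 0.0212 V⁻¹

With V_GS fixed, I_D ∝ (1 + λ V_DS) in saturation, so I_D2/I_D1 = (1 + λ V_DS2)/(1 + λ V_DS1).
3.23/2.92 = 1.106 = (1 + 6.39 λ)/(1 + 1.24 λ).
Solving: λ (I_D1 V_DS2 − I_D2 V_DS1) = I_D2 − I_D1, so λ = (3.23 − 2.92) / (2.92 × 6.39 − 3.23 × 1.24) = 0.31 / 14.7 = 0.0212 V⁻¹.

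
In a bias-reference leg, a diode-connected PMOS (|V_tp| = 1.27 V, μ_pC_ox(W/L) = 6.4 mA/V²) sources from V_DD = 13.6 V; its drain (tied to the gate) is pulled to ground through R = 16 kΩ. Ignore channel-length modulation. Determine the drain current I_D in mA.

I_D = 0.741 mA

With gate tied to drain, V_SG = V_SD ≥ V_SG − |V_tp|, so the device is in saturation.
KCL at the drain: ½ k_p (V_SG − |V_tp|)² = (V_DD − V_SG)/R.
Let x = V_SG − 1.27. Then 51.2 x² + x − 12.33 = 0, giving x = 0.481 V (positive root), so V_SG = 1.75 V.
I_D = (V_DD − V_SG)/R = (13.6 − 1.75) / 16 = 0.741 mA.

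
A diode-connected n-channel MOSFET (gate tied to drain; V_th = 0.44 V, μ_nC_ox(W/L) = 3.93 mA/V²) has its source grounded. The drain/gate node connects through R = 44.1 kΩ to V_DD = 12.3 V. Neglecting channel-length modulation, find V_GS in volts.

With gate tied to drain, V_GS = V_DS ≥ V_GS − V_th, so the device is in saturation.
KCL at the drain: ½ k_n (V_GS − V_th)² = (V_DD − V_GS)/R.
Let x = V_GS − 0.44. Then 86.7 x² + x − 11.86 = 0, giving x = 0.364 V (positive root), so V_GS = 0.804 V.
I_D = (V_DD − V_GS)/R = (12.3 − 0.804) / 44.1 = 0.261 mA.

V_GS = 0.804 V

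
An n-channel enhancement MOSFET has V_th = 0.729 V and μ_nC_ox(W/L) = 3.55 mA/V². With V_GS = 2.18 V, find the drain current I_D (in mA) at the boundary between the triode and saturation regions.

I_D = 3.74 mA

At the boundary V_DS = V_ov = V_GS − V_th = 2.18 − 0.729 = 1.45 V.
I_D = ½ k_n V_ov² = 0.5 × 3.55 × 1.45² = 3.74 mA.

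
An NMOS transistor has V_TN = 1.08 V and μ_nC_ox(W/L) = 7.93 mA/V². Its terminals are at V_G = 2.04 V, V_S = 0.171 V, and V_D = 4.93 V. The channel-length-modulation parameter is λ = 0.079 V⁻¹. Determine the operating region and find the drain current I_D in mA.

Saturation; I_D = 3.40 mA

V_GS = V_G − V_S = 2.04 − 0.171 = 1.87 V; V_DS = V_D − V_S = 4.93 − 0.171 = 4.76 V.
V_ov = V_GS − V_TN = 1.87 − 1.08 = 0.789 V.
Since V_DS = 4.76 V ≥ V_ov = 0.789 V, the device is in saturation.
I_D = ½ k_n V_ov² (1 + λ V_DS) = 0.5 × 7.93 × 0.789² × (1 + 0.079 × 4.76) = 3.4 mA.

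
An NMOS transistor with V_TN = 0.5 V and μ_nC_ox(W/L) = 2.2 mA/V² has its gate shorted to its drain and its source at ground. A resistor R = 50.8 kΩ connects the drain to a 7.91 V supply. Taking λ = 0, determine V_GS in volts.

V_GS = 0.855 V

With gate tied to drain, V_GS = V_DS ≥ V_GS − V_TN, so the device is in saturation.
KCL at the drain: ½ k_n (V_GS − V_TN)² = (V_DD − V_GS)/R.
Let x = V_GS − 0.5. Then 55.9 x² + x − 7.41 = 0, giving x = 0.355 V (positive root), so V_GS = 0.855 V.
I_D = (V_DD − V_GS)/R = (7.91 − 0.855) / 50.8 = 0.139 mA.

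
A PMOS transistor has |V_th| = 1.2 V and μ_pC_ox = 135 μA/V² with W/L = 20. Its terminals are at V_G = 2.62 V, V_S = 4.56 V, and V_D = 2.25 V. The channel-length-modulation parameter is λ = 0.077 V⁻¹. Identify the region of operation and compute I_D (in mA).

Saturation; I_D = 0.871 mA

V_SG = V_S − V_G = 4.56 − 2.62 = 1.94 V; V_SD = V_S − V_D = 4.56 − 2.25 = 2.31 V.
k_p = μ_pC_ox · (W/L) = 2.7 mA/V².
V_ov = V_SG − |V_th| = 1.94 − 1.2 = 0.74 V.
Since V_SD = 2.31 V ≥ V_ov = 0.74 V, the device is in saturation.
I_D = ½ k_p V_ov² (1 + λ V_SD) = 0.5 × 2.7 × 0.74² × (1 + 0.077 × 2.31) = 0.871 mA.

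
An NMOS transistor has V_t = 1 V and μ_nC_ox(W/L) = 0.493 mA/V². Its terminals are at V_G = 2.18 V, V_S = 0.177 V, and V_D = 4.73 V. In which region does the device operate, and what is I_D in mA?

V_GS = V_G − V_S = 2.18 − 0.177 = 2 V; V_DS = V_D − V_S = 4.73 − 0.177 = 4.55 V.
V_ov = V_GS − V_t = 2 − 1 = 1 V.
Since V_DS = 4.55 V ≥ V_ov = 1 V, the device is in saturation.
I_D = ½ k_n V_ov² = 0.5 × 0.493 × 1² = 0.248 mA.

Saturation; I_D = 0.248 mA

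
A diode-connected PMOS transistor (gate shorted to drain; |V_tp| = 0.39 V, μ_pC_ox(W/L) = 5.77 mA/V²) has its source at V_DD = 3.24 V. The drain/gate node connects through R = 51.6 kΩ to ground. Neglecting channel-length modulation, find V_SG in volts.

V_SG = 0.525 V

With gate tied to drain, V_SG = V_SD ≥ V_SG − |V_tp|, so the device is in saturation.
KCL at the drain: ½ k_p (V_SG − |V_tp|)² = (V_DD − V_SG)/R.
Let x = V_SG − 0.39. Then 149 x² + x − 2.85 = 0, giving x = 0.135 V (positive root), so V_SG = 0.525 V.
I_D = (V_DD − V_SG)/R = (3.24 − 0.525) / 51.6 = 0.0526 mA.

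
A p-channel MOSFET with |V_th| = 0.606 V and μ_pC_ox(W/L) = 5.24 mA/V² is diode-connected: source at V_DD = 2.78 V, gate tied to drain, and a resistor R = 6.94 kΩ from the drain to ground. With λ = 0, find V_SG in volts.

V_SG = 0.925 V

With gate tied to drain, V_SG = V_SD ≥ V_SG − |V_th|, so the device is in saturation.
KCL at the drain: ½ k_p (V_SG − |V_th|)² = (V_DD − V_SG)/R.
Let x = V_SG − 0.606. Then 18.2 x² + x − 2.174 = 0, giving x = 0.319 V (positive root), so V_SG = 0.925 V.
I_D = (V_DD − V_SG)/R = (2.78 − 0.925) / 6.94 = 0.267 mA.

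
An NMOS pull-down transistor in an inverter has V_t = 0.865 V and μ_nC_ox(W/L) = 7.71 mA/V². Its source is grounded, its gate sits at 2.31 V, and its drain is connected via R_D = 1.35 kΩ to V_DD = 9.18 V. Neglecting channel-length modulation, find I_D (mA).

I_D = 6.24 mA

V_GS = V_G = 2.31 V, so V_ov = 2.31 − 0.865 = 1.45 V.
Assume saturation: I_D = ½ k_n V_ov² = 0.5 × 7.71 × 1.45² = 8.05 mA, giving V_DS = V_DD − I_D R_D = 9.18 − 8.05 × 1.35 = -1.69 V.
But -1.69 V < V_ov = 1.45 V, so the device is actually in triode.
In triode I_D = k_n[V_ov V_DS − ½ V_DS²] and I_D = (V_DD − V_DS)/R_D. Equating: 5.2 V_DS² − 16.04 V_DS + 9.18 = 0, giving V_DS = 0.759 V (the root below V_ov).
I_D = (9.18 − 0.759) / 1.35 = 6.24 mA.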